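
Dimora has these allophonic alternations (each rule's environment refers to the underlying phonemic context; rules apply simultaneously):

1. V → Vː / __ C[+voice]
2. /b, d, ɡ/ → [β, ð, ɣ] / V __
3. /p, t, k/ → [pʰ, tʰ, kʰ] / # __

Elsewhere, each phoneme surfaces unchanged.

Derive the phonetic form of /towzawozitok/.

[tʰoːwzaːwoːzitok]

/t/ meets the environment for rule 3 (word-initially) → [tʰ].
/o/ meets the environment for rule 1 (before a voiced consonant) → [oː].
/a/ meets the environment for rule 1 (before a voiced consonant) → [aː].
/o/ (between /w/ and /z/): before a voiced consonant, so rule 1 applies → [oː].
/i/ (between /z/ and /t/) is in the target of rule 1 but the environment (before a voiced consonant) is not met → [i].
/t/ (between /i/ and /o/) fails the environment for rule 3, so it stays [t].
/o/ (between /t/ and /k/) fails the environment for rule 1, so it stays [o].
/k/ — word-final; rule 3 does not apply here → [k].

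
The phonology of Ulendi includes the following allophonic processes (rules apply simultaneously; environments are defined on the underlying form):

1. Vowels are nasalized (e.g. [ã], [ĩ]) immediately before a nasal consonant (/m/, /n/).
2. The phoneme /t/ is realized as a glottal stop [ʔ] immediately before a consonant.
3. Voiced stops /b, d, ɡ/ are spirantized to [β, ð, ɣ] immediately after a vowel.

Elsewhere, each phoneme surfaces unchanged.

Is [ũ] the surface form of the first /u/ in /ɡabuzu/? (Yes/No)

/u/ (between /b/ and /z/) fails the environment for rule 1, so it stays [u].
The actual realization is [u], not [ũ].

No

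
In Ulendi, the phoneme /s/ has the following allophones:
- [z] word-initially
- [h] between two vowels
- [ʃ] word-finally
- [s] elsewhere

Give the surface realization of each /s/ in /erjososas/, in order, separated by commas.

Occurrence 1 (position 5): between two vowels → [h].
Occurrence 2 (position 7): between two vowels → [h].
Occurrence 3 (position 9): word-finally → [ʃ].

[h], [h], [ʃ]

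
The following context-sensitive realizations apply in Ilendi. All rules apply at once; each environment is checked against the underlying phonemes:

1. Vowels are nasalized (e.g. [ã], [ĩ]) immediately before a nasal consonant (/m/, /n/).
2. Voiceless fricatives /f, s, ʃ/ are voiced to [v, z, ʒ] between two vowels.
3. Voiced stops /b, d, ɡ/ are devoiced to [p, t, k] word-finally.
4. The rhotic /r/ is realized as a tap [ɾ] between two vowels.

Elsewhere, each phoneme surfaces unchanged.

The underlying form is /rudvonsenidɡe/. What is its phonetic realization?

/r/ (word-initial) fails the environment for rule 4, so it stays [r].
/u/ (between /r/ and /d/) fails the environment for rule 1, so it stays [u].
/d/ — between /u/ and /v/; rule 3 does not apply here → [d].
Rule 1 applies to /o/ (between /v/ and /n/: before a nasal consonant) → [õ].
/s/ (between /n/ and /e/) fails the environment for rule 2, so it stays [s].
/e/ meets the environment for rule 1 (before a nasal consonant) → [ẽ].
/i/ (between /n/ and /d/) fails the environment for rule 1, so it stays [i].
/d/ (between /i/ and /ɡ/) is in the target of rule 3 but the environment (word-finally) is not met → [d].
/ɡ/ (between /d/ and /e/) fails the environment for rule 3, so it stays [ɡ].
/e/ (word-final) fails the environment for rule 1, so it stays [e].

[rudvõnsẽnidɡe]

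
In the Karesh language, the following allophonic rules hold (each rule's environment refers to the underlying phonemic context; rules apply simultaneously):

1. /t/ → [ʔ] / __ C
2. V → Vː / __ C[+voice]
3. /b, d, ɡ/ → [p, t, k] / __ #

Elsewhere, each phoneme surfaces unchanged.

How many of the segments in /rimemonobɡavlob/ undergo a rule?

Segments that undergo a rule: /i/ → [iː] (rule 2); /e/ → [eː] (rule 2); /o/ → [oː] (rule 2); /o/ → [oː] (rule 2); /a/ → [aː] (rule 2); /o/ → [oː] (rule 2); /b/ → [p] (rule 3).
All other segments surface unchanged.

7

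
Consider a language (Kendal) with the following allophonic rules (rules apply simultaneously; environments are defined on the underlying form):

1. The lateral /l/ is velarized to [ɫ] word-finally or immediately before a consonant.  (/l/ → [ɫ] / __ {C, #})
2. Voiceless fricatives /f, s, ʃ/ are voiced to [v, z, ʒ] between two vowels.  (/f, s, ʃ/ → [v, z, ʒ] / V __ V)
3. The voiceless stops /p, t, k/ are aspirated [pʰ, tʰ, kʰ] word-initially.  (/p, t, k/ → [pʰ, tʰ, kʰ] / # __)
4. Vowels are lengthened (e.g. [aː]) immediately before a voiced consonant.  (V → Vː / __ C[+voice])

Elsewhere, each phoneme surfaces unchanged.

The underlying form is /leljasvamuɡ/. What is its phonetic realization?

[leːɫjasvaːmuːɡ]

/l/ (word-initial): rule 1 targets it, but not word-finally or immediately before a consonant → unchanged [l].
Rule 4 applies to /e/ (between /l/ and /l/: before a voiced consonant) → [eː].
/l/ (between /e/ and /j/) occurs word-finally or immediately before a consonant → [ɫ] by rule 1.
/j/ (between /l/ and /a/) is unaffected → [j].
/a/ (between /j/ and /s/) fails the environment for rule 4, so it stays [a].
/s/ (between /a/ and /v/): rule 2 targets it, but not between two vowels → unchanged [s].
/v/ stays [v].
/a/ — between /v/ and /m/, before a voiced consonant — surfaces as [aː] (rule 4).
/m/ — not in any rule's target class → [m].
/u/ (between /m/ and /ɡ/): before a voiced consonant, so rule 4 applies → [uː].
/ɡ/ (word-final): no rule targets it → [ɡ].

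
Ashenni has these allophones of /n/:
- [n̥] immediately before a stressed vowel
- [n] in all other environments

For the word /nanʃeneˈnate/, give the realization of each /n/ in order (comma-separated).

Occurrence 1 (position 1): no conditioning environment matches → elsewhere allophone [n].
Occurrence 2 (position 3): no conditioning environment matches → elsewhere allophone [n].
Occurrence 3 (position 6): no conditioning environment matches → elsewhere allophone [n].
Occurrence 4 (position 8): immediately before a stressed vowel → [n̥].

[n], [n], [n], [n̥]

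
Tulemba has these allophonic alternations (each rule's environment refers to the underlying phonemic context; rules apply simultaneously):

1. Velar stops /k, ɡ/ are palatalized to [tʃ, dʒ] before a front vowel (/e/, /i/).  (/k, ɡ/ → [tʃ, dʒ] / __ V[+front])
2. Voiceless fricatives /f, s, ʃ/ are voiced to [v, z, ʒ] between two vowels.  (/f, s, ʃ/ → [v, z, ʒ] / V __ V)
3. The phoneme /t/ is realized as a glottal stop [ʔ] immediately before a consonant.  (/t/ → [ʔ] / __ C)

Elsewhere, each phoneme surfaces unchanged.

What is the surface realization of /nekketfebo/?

[nektʃeʔfebo]

/n/ stays [n].
/e/ stays [e].
/k/ (between /e/ and /k/) fails the environment for rule 1, so it stays [k].
/k/ meets the environment for rule 1 (before a front vowel) → [tʃ].
/e/ (between /k/ and /t/): no rule targets it → [e].
Rule 3 applies to /t/ (between /e/ and /f/: immediately before a consonant) → [ʔ].
/f/ (between /t/ and /e/) fails the environment for rule 2, so it stays [f].
/e/ (between /f/ and /b/): no rule targets it → [e].
/b/ — not in any rule's target class → [b].
/o/ (word-final): no rule targets it → [o].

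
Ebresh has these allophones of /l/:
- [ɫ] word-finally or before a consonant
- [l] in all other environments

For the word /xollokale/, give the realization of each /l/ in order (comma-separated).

[ɫ], [l], [l]

Occurrence 1 (position 3): word-finally or before a consonant → [ɫ].
Occurrence 2 (position 4): no conditioning environment matches → elsewhere allophone [l].
Occurrence 3 (position 8): no conditioning environment matches → elsewhere allophone [l].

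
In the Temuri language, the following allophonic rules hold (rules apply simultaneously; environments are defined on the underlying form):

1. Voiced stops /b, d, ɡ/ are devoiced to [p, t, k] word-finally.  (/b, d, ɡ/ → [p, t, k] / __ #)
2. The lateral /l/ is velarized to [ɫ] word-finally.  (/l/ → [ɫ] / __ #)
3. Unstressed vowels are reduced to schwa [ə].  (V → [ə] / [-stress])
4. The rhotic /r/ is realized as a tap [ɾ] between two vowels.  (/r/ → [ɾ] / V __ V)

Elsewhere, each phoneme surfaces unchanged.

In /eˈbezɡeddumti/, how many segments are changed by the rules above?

4

Segments that undergo a rule: /e/ → [ə] (rule 3); /e/ → [ə] (rule 3); /u/ → [ə] (rule 3); /i/ → [ə] (rule 3).
All other segments surface unchanged.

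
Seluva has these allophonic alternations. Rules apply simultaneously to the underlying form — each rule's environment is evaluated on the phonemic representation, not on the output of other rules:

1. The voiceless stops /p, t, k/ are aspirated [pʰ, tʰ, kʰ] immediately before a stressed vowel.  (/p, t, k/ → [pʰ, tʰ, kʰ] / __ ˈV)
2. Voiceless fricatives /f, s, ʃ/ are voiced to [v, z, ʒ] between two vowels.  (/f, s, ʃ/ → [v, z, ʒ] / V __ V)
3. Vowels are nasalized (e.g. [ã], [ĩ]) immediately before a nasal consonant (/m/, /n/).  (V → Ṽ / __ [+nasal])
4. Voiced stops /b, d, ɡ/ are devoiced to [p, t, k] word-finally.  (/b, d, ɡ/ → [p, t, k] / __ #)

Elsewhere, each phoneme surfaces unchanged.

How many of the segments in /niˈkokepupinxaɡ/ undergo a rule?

Segments that undergo a rule: /k/ → [kʰ] (rule 1); /i/ → [ĩ] (rule 3); /ɡ/ → [k] (rule 4).
All other segments surface unchanged.

3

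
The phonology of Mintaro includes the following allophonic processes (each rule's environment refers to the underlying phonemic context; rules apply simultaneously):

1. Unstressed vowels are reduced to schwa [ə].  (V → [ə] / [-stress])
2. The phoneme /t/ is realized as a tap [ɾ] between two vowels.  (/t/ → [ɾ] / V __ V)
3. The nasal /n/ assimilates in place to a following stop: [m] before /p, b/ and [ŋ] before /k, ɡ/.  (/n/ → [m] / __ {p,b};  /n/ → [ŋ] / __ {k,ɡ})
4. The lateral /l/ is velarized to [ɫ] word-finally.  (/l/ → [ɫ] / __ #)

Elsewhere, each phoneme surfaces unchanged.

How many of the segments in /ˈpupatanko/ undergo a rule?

5

Segments that undergo a rule: /a/ → [ə] (rule 1); /t/ → [ɾ] (rule 2); /a/ → [ə] (rule 1); /n/ → [ŋ] (rule 3); /o/ → [ə] (rule 1).
All other segments surface unchanged.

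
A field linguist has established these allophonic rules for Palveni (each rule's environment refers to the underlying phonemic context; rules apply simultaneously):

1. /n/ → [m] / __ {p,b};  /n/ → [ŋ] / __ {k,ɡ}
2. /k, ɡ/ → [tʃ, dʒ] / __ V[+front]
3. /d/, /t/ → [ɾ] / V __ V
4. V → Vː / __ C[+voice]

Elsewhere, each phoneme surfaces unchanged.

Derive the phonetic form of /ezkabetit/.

[eːzkaːbeɾit]

/e/ (word-initial) occurs before a voiced consonant → [eː] by rule 4.
/z/ stays [z].
/k/ (between /z/ and /a/): rule 2 targets it, but not before a front vowel → unchanged [k].
Rule 4 applies to /a/ (between /k/ and /b/: before a voiced consonant) → [aː].
/b/ (between /a/ and /e/) is unaffected → [b].
/e/ (between /b/ and /t/) fails the environment for rule 4, so it stays [e].
/t/ — between /e/ and /i/, between two vowels — surfaces as [ɾ] (rule 3).
/i/ — between /t/ and /t/; rule 4 does not apply here → [i].
/t/ (word-final) is in the target of rule 3 but the environment (between two vowels) is not met → [t].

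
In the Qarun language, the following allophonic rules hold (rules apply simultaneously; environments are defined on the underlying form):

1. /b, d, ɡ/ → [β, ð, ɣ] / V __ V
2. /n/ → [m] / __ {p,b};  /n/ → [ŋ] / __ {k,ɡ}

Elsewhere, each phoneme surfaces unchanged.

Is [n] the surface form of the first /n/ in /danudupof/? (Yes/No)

Yes

/n/ — between /a/ and /u/; rule 2 does not apply here → [n].
The actual realization is [n], which matches [n].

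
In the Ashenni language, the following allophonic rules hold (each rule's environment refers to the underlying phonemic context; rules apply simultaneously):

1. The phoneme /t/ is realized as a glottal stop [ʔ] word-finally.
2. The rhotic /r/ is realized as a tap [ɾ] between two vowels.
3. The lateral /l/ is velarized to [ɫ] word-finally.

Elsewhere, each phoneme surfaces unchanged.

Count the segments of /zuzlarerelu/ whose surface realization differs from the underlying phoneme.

Segments that undergo a rule: /r/ → [ɾ] (rule 2); /r/ → [ɾ] (rule 2).
All other segments surface unchanged.

2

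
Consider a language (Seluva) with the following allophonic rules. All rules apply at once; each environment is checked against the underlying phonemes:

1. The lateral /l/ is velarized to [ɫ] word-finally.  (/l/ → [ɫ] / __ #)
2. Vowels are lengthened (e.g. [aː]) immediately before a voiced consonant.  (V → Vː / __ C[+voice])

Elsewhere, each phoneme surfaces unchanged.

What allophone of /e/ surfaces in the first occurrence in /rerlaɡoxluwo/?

[eː]

/e/ meets the environment for rule 2 (before a voiced consonant) → [eː].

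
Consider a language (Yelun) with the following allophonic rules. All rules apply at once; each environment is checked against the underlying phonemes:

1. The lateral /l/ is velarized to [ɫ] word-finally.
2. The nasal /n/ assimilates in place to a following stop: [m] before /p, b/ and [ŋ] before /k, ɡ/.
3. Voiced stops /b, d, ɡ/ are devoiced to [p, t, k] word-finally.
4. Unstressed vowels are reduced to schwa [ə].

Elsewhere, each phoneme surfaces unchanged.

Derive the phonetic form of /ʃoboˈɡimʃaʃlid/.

/ʃ/ stays [ʃ].
/o/ — between /ʃ/ and /b/, in an unstressed syllable — surfaces as [ə] (rule 4).
/b/ (between /o/ and /o/) fails the environment for rule 3, so it stays [b].
/o/ meets the environment for rule 4 (in an unstressed syllable) → [ə].
/ɡ/ — between /o/ and /i/; rule 3 does not apply here → [ɡ].
/i/ (between /ɡ/ and /m/) fails the environment for rule 4, so it stays [i].
/m/ stays [m].
/ʃ/ — not in any rule's target class → [ʃ].
/a/ (between /ʃ/ and /ʃ/): in an unstressed syllable, so rule 4 applies → [ə].
/ʃ/ — not in any rule's target class → [ʃ].
/l/ (between /ʃ/ and /i/) is in the target of rule 1 but the environment (word-finally) is not met → [l].
/i/ — between /l/ and /d/, in an unstressed syllable — surfaces as [ə] (rule 4).
Rule 3 applies to /d/ (word-final: word-finally) → [t].

[ʃəbəˈɡimʃəʃlət]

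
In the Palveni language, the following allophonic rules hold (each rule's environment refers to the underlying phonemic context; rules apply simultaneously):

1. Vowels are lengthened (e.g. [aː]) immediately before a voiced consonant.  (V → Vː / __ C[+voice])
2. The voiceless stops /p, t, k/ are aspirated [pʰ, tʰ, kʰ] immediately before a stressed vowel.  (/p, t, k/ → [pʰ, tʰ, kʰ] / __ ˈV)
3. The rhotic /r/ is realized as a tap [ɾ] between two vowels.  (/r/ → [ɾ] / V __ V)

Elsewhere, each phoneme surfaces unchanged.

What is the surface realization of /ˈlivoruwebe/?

[ˈliːvoːɾuːweːbe]

/l/ (word-initial) is unaffected → [l].
/i/ — between /l/ and /v/, before a voiced consonant — surfaces as [iː] (rule 1).
/v/ (between /i/ and /o/) is unaffected → [v].
Rule 1 applies to /o/ (between /v/ and /r/: before a voiced consonant) → [oː].
Rule 3 applies to /r/ (between /o/ and /u/: between two vowels) → [ɾ].
/u/ (between /r/ and /w/) occurs before a voiced consonant → [uː] by rule 1.
/w/ — not in any rule's target class → [w].
Rule 1 applies to /e/ (between /w/ and /b/: before a voiced consonant) → [eː].
/b/ (between /e/ and /e/): no rule targets it → [b].
/e/ (word-final): rule 1 targets it, but not before a voiced consonant → unchanged [e].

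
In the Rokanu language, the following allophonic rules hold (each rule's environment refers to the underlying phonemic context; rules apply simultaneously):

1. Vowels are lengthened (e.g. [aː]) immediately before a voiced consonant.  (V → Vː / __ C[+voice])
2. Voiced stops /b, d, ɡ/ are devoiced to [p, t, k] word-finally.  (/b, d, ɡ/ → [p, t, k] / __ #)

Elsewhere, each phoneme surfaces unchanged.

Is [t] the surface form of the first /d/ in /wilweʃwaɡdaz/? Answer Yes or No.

/d/ (between /ɡ/ and /a/) is in the target of rule 2 but the environment (word-finally) is not met → [d].
The actual realization is [d], not [t].

No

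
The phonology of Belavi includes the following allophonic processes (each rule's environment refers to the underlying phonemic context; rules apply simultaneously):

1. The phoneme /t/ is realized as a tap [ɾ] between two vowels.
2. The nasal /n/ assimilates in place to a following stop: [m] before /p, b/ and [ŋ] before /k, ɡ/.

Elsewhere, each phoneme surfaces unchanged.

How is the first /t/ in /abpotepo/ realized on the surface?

[ɾ]

/t/ — between /o/ and /e/, between two vowels — surfaces as [ɾ] (rule 1).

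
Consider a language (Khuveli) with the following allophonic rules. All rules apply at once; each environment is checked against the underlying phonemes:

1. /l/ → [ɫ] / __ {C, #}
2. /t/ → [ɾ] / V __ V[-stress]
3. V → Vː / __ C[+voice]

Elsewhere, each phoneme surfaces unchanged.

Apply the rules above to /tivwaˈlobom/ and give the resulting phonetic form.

[tiːvwaːˈloːboːm]

/t/ (word-initial) fails the environment for rule 2, so it stays [t].
/i/ meets the environment for rule 3 (before a voiced consonant) → [iː].
/v/ (between /i/ and /w/): no rule targets it → [v].
/w/ stays [w].
Rule 3 applies to /a/ (between /w/ and /l/: before a voiced consonant) → [aː].
/l/ — between /a/ and /o/; rule 1 does not apply here → [l].
/o/ — between /l/ and /b/, before a voiced consonant — surfaces as [oː] (rule 3).
/b/ — not in any rule's target class → [b].
Rule 3 applies to /o/ (between /b/ and /m/: before a voiced consonant) → [oː].
/m/ stays [m].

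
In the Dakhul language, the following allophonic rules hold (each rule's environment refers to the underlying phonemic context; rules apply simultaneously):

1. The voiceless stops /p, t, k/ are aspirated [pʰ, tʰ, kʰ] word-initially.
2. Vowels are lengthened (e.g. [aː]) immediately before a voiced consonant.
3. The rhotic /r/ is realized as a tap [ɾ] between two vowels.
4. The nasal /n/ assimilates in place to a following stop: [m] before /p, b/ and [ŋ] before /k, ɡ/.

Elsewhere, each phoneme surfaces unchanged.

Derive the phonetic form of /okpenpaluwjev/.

/o/ (word-initial) is in the target of rule 2 but the environment (before a voiced consonant) is not met → [o].
/k/ — between /o/ and /p/; rule 1 does not apply here → [k].
/p/ (between /k/ and /e/) is in the target of rule 1 but the environment (word-initially) is not met → [p].
/e/ (between /p/ and /n/): before a voiced consonant, so rule 2 applies → [eː].
Rule 4 applies to /n/ (between /e/ and /p/: before a labial or velar stop) → [m].
/p/ (between /n/ and /a/) is in the target of rule 1 but the environment (word-initially) is not met → [p].
/a/ meets the environment for rule 2 (before a voiced consonant) → [aː].
/u/ meets the environment for rule 2 (before a voiced consonant) → [uː].
/e/ (between /j/ and /v/) occurs before a voiced consonant → [eː] by rule 2.

[okpeːmpaːluːwjeːv]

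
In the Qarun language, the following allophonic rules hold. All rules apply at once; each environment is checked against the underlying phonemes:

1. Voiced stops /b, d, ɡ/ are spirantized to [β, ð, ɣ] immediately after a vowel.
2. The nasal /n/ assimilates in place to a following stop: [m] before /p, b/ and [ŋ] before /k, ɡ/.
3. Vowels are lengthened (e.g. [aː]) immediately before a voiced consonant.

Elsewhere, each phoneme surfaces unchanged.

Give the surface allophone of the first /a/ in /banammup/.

[aː]

/a/ (between /b/ and /n/): before a voiced consonant, so rule 3 applies → [aː].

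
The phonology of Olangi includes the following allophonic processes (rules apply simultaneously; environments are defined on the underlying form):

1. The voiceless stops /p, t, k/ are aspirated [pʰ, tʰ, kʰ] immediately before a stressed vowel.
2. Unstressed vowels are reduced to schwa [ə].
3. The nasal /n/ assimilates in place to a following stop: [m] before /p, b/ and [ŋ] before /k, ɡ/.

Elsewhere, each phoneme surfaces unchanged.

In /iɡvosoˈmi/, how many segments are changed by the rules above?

Segments that undergo a rule: /i/ → [ə] (rule 2); /o/ → [ə] (rule 2); /o/ → [ə] (rule 2).
All other segments surface unchanged.

3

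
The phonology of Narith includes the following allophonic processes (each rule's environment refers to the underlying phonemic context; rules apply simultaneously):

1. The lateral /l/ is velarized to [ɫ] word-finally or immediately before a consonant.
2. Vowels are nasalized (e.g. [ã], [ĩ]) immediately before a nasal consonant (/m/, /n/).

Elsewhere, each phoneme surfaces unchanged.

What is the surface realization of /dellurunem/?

/d/ stays [d].
/e/ (between /d/ and /l/) fails the environment for rule 2, so it stays [e].
/l/ meets the environment for rule 1 (word-finally or immediately before a consonant) → [ɫ].
/l/ (between /l/ and /u/): rule 1 targets it, but not word-finally or immediately before a consonant → unchanged [l].
/u/ — between /l/ and /r/; rule 2 does not apply here → [u].
/r/ — not in any rule's target class → [r].
Rule 2 applies to /u/ (between /r/ and /n/: before a nasal consonant) → [ũ].
/n/ (between /u/ and /e/): no rule targets it → [n].
/e/ (between /n/ and /m/): before a nasal consonant, so rule 2 applies → [ẽ].
/m/ (word-final): no rule targets it → [m].

[deɫlurũnẽm]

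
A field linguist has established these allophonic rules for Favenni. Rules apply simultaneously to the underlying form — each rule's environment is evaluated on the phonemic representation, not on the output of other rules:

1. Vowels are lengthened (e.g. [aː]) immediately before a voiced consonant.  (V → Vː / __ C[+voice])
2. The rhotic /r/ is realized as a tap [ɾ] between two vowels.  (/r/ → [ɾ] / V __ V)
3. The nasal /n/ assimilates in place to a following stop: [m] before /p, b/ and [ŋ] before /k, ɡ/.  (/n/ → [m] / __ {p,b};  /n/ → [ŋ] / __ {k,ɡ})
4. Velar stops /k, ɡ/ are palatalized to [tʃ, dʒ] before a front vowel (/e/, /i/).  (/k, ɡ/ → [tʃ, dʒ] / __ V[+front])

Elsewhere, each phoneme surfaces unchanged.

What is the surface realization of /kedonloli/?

Rule 4 applies to /k/ (word-initial: before a front vowel) → [tʃ].
/e/ meets the environment for rule 1 (before a voiced consonant) → [eː].
/d/ stays [d].
/o/ (between /d/ and /n/): before a voiced consonant, so rule 1 applies → [oː].
/n/ — between /o/ and /l/; rule 3 does not apply here → [n].
/l/ (between /n/ and /o/) is unaffected → [l].
/o/ meets the environment for rule 1 (before a voiced consonant) → [oː].
/l/ (between /o/ and /i/) is unaffected → [l].
/i/ — word-final; rule 1 does not apply here → [i].

[tʃeːdoːnloːli]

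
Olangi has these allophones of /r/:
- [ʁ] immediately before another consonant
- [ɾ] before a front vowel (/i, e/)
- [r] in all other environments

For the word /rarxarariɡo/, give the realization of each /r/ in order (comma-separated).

[r], [ʁ], [r], [ɾ]

Occurrence 1 (position 1): no conditioning environment matches → elsewhere allophone [r].
Occurrence 2 (position 3): immediately before another consonant → [ʁ].
Occurrence 3 (position 6): no conditioning environment matches → elsewhere allophone [r].
Occurrence 4 (position 8): before a front vowel (/i, e/) → [ɾ].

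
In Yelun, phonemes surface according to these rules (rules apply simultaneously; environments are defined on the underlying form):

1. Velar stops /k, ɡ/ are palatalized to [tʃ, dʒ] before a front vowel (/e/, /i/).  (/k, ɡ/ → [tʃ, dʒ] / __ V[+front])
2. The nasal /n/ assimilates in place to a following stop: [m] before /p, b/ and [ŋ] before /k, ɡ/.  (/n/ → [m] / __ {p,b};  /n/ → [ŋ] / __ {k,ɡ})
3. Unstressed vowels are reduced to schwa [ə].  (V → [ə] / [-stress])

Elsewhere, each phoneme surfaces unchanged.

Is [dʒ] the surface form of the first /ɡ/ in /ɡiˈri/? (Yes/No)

Yes

/ɡ/ (word-initial) occurs before a front vowel → [dʒ] by rule 1.
The actual realization is [dʒ], which matches [dʒ].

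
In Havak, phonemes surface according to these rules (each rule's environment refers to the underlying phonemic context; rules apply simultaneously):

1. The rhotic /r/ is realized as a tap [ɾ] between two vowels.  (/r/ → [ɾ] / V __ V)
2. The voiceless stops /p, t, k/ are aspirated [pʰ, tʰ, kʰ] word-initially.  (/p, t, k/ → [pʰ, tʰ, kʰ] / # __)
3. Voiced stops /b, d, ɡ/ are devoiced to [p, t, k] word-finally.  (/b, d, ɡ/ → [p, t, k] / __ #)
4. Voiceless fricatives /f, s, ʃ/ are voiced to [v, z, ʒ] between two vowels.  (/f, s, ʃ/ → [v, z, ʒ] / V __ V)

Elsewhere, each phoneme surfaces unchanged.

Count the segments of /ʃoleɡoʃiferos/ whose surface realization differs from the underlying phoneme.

3

Segments that undergo a rule: /ʃ/ → [ʒ] (rule 4); /f/ → [v] (rule 4); /r/ → [ɾ] (rule 1).
All other segments surface unchanged.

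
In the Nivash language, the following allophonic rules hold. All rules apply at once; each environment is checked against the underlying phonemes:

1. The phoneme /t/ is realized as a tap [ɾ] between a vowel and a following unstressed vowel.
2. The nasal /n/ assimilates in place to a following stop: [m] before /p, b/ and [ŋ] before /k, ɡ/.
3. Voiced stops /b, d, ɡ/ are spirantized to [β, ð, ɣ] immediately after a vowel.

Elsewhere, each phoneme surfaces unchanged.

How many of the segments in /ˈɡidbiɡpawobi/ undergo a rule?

3

Segments that undergo a rule: /d/ → [ð] (rule 3); /ɡ/ → [ɣ] (rule 3); /b/ → [β] (rule 3).
All other segments surface unchanged.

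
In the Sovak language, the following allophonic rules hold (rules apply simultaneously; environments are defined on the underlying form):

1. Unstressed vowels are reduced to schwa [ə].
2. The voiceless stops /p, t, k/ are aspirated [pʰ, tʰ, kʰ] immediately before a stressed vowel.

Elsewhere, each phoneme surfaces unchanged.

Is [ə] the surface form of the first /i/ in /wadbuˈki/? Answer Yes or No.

No

/i/ — word-final; rule 1 does not apply here → [i].
The actual realization is [i], not [ə].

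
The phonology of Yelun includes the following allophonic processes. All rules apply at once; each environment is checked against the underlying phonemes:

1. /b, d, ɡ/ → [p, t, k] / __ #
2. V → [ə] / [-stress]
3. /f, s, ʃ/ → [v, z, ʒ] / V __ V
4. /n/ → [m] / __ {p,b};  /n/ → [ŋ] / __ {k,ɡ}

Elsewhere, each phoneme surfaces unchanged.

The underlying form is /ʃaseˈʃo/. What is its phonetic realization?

[ʃəzəˈʒo]

/ʃ/ — word-initial; rule 3 does not apply here → [ʃ].
/a/ (between /ʃ/ and /s/) occurs in an unstressed syllable → [ə] by rule 2.
/s/ — between /a/ and /e/, between two vowels — surfaces as [z] (rule 3).
/e/ (between /s/ and /ʃ/) occurs in an unstressed syllable → [ə] by rule 2.
/ʃ/ (between /e/ and /o/) occurs between two vowels → [ʒ] by rule 3.
/o/ (word-final) fails the environment for rule 2, so it stays [o].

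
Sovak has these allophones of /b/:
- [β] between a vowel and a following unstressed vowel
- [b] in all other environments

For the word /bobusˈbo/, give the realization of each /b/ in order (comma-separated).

[b], [β], [b]

Occurrence 1 (position 1): no conditioning environment matches → elsewhere allophone [b].
Occurrence 2 (position 3): between a vowel and a following unstressed vowel → [β].
Occurrence 3 (position 6): no conditioning environment matches → elsewhere allophone [b].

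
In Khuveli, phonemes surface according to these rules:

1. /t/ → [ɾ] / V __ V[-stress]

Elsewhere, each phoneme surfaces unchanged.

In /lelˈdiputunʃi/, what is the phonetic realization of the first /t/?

/t/ — between /u/ and /u/, between a vowel and a following unstressed vowel — surfaces as [ɾ] (rule 1).

[ɾ]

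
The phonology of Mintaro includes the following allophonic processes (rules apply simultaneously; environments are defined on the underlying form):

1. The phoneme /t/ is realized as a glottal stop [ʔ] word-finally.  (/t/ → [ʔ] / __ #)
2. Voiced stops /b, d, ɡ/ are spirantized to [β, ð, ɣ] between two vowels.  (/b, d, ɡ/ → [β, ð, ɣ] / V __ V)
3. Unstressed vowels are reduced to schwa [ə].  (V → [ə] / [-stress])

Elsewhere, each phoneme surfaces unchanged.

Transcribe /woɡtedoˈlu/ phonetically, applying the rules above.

[wəɡtəðəˈlu]

/w/ stays [w].
Rule 3 applies to /o/ (between /w/ and /ɡ/: in an unstressed syllable) → [ə].
/ɡ/ (between /o/ and /t/): rule 2 targets it, but not between two vowels → unchanged [ɡ].
/t/ — between /ɡ/ and /e/; rule 1 does not apply here → [t].
/e/ (between /t/ and /d/): in an unstressed syllable, so rule 3 applies → [ə].
/d/ (between /e/ and /o/) occurs between two vowels → [ð] by rule 2.
/o/ — between /d/ and /l/, in an unstressed syllable — surfaces as [ə] (rule 3).
/l/ (between /o/ and /u/) is unaffected → [l].
/u/ (word-final): rule 3 targets it, but not in an unstressed syllable → unchanged [u].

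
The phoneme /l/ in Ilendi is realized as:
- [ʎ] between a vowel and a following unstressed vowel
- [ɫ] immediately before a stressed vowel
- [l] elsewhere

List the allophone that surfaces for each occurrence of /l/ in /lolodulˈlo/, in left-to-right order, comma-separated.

[l], [ʎ], [l], [ɫ]

Occurrence 1 (position 1): no conditioning environment matches → elsewhere allophone [l].
Occurrence 2 (position 3): between a vowel and a following unstressed vowel → [ʎ].
Occurrence 3 (position 7): no conditioning environment matches → elsewhere allophone [l].
Occurrence 4 (position 8): immediately before a stressed vowel → [ɫ].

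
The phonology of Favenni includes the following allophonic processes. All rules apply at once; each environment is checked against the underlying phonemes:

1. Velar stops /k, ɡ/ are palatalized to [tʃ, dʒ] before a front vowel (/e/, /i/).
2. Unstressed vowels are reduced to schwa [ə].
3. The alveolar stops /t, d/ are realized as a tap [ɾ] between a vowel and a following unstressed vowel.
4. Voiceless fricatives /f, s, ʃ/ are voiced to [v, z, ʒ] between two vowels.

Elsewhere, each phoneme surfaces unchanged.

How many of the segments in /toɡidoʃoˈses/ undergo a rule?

Segments that undergo a rule: /o/ → [ə] (rule 2); /ɡ/ → [dʒ] (rule 1); /i/ → [ə] (rule 2); /d/ → [ɾ] (rule 3); /o/ → [ə] (rule 2); /ʃ/ → [ʒ] (rule 4); /o/ → [ə] (rule 2); /s/ → [z] (rule 4).
All other segments surface unchanged.

8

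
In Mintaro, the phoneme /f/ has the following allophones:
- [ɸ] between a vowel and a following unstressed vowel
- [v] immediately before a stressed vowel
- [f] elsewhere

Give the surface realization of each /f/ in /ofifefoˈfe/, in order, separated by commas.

Occurrence 1 (position 2): between a vowel and a following unstressed vowel → [ɸ].
Occurrence 2 (position 4): between a vowel and a following unstressed vowel → [ɸ].
Occurrence 3 (position 6): between a vowel and a following unstressed vowel → [ɸ].
Occurrence 4 (position 8): immediately before a stressed vowel → [v].

[ɸ], [ɸ], [ɸ], [v]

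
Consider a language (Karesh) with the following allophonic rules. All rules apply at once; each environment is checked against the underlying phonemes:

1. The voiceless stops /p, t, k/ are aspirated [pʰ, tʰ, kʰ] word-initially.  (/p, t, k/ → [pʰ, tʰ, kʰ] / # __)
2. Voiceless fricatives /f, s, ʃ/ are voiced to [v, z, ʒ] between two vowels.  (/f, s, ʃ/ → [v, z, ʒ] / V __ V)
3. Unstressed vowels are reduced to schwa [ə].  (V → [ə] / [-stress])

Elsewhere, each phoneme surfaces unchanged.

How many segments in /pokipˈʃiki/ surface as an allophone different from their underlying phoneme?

Segments that undergo a rule: /p/ → [pʰ] (rule 1); /o/ → [ə] (rule 3); /i/ → [ə] (rule 3); /i/ → [ə] (rule 3).
All other segments surface unchanged.

4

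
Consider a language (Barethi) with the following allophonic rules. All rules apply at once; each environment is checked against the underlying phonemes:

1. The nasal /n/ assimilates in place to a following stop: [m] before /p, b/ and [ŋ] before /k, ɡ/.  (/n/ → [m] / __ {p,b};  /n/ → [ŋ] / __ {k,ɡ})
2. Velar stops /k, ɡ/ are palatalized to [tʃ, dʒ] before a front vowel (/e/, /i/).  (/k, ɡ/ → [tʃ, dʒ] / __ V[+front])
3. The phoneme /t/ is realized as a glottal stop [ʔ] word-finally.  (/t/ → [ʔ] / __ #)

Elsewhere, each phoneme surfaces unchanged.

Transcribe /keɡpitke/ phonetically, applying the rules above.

/k/ meets the environment for rule 2 (before a front vowel) → [tʃ].
/ɡ/ (between /e/ and /p/) fails the environment for rule 2, so it stays [ɡ].
/t/ (between /i/ and /k/) fails the environment for rule 3, so it stays [t].
/k/ — between /t/ and /e/, before a front vowel — surfaces as [tʃ] (rule 2).

[tʃeɡpittʃe]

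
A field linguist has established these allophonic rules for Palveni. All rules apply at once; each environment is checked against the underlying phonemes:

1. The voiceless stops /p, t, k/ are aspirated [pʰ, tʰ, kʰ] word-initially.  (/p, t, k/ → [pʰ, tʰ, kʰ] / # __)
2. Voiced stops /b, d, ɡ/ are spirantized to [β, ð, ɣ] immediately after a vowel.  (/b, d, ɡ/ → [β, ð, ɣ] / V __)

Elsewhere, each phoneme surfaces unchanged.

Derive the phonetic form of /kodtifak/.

[kʰoðtifak]

/k/ meets the environment for rule 1 (word-initially) → [kʰ].
/o/ (between /k/ and /d/): no rule targets it → [o].
/d/ (between /o/ and /t/): immediately after a vowel, so rule 2 applies → [ð].
/t/ (between /d/ and /i/) fails the environment for rule 1, so it stays [t].
/i/ (between /t/ and /f/) is unaffected → [i].
/f/ (between /i/ and /a/) is unaffected → [f].
/a/ (between /f/ and /k/): no rule targets it → [a].
/k/ (word-final) fails the environment for rule 1, so it stays [k].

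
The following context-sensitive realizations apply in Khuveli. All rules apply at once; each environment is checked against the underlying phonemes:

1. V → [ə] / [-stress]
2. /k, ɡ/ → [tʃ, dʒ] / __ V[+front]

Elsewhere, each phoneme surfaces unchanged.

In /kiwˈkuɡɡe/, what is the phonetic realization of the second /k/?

/k/ — between /w/ and /u/; rule 2 does not apply here → [k].

[k]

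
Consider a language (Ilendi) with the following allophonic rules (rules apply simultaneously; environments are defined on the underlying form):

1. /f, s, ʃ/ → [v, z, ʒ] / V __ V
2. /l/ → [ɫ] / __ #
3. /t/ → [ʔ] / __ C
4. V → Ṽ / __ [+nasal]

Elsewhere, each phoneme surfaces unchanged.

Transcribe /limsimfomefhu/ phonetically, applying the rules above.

[lĩmsĩmfõmefhu]

/l/ (word-initial) is in the target of rule 2 but the environment (word-finally) is not met → [l].
/i/ — between /l/ and /m/, before a nasal consonant — surfaces as [ĩ] (rule 4).
/m/ stays [m].
/s/ (between /m/ and /i/) is in the target of rule 1 but the environment (between two vowels) is not met → [s].
/i/ (between /s/ and /m/): before a nasal consonant, so rule 4 applies → [ĩ].
/m/ (between /i/ and /f/) is unaffected → [m].
/f/ (between /m/ and /o/): rule 1 targets it, but not between two vowels → unchanged [f].
/o/ meets the environment for rule 4 (before a nasal consonant) → [õ].
/m/ stays [m].
/e/ (between /m/ and /f/) fails the environment for rule 4, so it stays [e].
/f/ (between /e/ and /h/) fails the environment for rule 1, so it stays [f].
/h/ (between /f/ and /u/): no rule targets it → [h].
/u/ (word-final): rule 4 targets it, but not before a nasal consonant → unchanged [u].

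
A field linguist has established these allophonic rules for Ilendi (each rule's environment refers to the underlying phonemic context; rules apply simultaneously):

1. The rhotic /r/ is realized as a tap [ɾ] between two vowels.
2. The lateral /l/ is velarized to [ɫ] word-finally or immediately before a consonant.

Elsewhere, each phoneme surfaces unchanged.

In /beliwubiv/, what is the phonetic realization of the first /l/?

/l/ (between /e/ and /i/): rule 2 targets it, but not word-finally or immediately before a consonant → unchanged [l].

[l]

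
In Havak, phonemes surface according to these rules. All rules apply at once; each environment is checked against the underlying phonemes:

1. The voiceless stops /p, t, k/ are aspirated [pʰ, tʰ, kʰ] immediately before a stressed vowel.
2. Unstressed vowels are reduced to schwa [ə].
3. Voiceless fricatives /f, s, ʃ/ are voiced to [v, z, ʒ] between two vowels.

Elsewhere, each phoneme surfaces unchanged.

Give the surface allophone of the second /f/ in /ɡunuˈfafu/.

/f/ meets the environment for rule 3 (between two vowels) → [v].

[v]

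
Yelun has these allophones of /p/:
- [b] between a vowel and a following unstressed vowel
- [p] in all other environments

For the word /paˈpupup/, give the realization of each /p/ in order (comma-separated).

Occurrence 1 (position 1): no conditioning environment matches → elsewhere allophone [p].
Occurrence 2 (position 3): no conditioning environment matches → elsewhere allophone [p].
Occurrence 3 (position 5): between a vowel and a following unstressed vowel → [b].
Occurrence 4 (position 7): no conditioning environment matches → elsewhere allophone [p].

[p], [p], [b], [p]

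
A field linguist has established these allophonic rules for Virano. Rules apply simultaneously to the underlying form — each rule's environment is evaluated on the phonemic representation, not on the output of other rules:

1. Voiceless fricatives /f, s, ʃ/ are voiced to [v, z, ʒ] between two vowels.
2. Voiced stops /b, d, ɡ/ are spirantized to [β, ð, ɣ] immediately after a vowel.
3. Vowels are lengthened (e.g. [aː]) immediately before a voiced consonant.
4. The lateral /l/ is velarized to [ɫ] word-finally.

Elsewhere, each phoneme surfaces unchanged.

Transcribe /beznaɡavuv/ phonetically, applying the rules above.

/b/ (word-initial): rule 2 targets it, but not immediately after a vowel → unchanged [b].
/e/ (between /b/ and /z/): before a voiced consonant, so rule 3 applies → [eː].
/z/ stays [z].
/n/ stays [n].
/a/ (between /n/ and /ɡ/) occurs before a voiced consonant → [aː] by rule 3.
/ɡ/ meets the environment for rule 2 (immediately after a vowel) → [ɣ].
/a/ (between /ɡ/ and /v/): before a voiced consonant, so rule 3 applies → [aː].
/v/ — not in any rule's target class → [v].
/u/ — between /v/ and /v/, before a voiced consonant — surfaces as [uː] (rule 3).
/v/ stays [v].

[beːznaːɣaːvuːv]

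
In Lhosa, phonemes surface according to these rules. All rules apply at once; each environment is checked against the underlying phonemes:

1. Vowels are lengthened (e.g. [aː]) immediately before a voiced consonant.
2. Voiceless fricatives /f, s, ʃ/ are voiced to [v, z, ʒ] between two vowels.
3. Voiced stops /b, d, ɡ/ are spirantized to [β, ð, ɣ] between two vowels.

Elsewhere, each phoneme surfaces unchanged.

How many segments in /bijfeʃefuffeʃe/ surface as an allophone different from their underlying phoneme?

Segments that undergo a rule: /i/ → [iː] (rule 1); /ʃ/ → [ʒ] (rule 2); /f/ → [v] (rule 2); /ʃ/ → [ʒ] (rule 2).
All other segments surface unchanged.

4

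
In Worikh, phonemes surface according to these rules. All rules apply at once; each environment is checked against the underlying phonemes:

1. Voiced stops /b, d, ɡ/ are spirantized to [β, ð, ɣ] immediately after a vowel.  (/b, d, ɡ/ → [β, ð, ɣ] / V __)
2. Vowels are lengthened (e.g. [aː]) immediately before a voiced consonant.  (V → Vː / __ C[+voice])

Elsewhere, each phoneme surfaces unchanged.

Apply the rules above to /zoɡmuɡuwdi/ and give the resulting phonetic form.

/o/ (between /z/ and /ɡ/) occurs before a voiced consonant → [oː] by rule 2.
/ɡ/ (between /o/ and /m/) occurs immediately after a vowel → [ɣ] by rule 1.
/u/ (between /m/ and /ɡ/): before a voiced consonant, so rule 2 applies → [uː].
/ɡ/ — between /u/ and /u/, immediately after a vowel — surfaces as [ɣ] (rule 1).
/u/ (between /ɡ/ and /w/) occurs before a voiced consonant → [uː] by rule 2.
/d/ (between /w/ and /i/) is in the target of rule 1 but the environment (immediately after a vowel) is not met → [d].
/i/ — word-final; rule 2 does not apply here → [i].

[zoːɣmuːɣuːwdi]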